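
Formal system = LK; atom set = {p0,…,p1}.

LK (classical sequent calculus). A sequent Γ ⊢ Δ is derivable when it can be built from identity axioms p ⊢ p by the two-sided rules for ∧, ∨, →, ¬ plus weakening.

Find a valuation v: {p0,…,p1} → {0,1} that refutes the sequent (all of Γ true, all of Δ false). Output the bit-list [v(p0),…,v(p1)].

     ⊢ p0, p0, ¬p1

Truth-table refutation:
  v=00: Γ:[] Δ:[p0=F, p0=F, ¬p1=T] refutes=False
  v=01: Γ:[] Δ:[p0=F, p0=F, ¬p1=F] refutes=True  ← countermodel

Result: [0, 1]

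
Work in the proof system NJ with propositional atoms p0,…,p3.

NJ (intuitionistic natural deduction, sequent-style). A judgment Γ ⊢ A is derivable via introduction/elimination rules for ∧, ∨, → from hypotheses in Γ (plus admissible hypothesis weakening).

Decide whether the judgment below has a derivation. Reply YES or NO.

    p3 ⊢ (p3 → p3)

Proof tree:
[Wk] p3 ⊢ (p3 → p3)
  [→I]  ⊢ (p3 → p3)
    [Ax] p3 ⊢ p3

Result: YES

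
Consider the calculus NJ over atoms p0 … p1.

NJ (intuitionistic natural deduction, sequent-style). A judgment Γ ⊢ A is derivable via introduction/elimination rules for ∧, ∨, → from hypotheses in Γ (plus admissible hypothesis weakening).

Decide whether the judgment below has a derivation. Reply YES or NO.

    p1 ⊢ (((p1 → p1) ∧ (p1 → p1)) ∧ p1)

Proof tree:
[∧I] p1 ⊢ (((p1 → p1) ∧ (p1 → p1)) ∧ p1)
  [∧I]  ⊢ ((p1 → p1) ∧ (p1 → p1))
    [→I]  ⊢ (p1 → p1)
      [Ax] p1 ⊢ p1
    [→I]  ⊢ (p1 → p1)
      [Ax] p1 ⊢ p1
  [Ax] p1 ⊢ p1

Result: YES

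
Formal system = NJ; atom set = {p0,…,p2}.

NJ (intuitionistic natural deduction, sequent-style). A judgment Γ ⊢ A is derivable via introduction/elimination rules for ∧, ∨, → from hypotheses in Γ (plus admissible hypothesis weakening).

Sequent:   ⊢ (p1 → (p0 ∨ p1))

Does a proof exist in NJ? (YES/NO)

Proof tree:
[→I]  ⊢ (p1 → (p0 ∨ p1))
  [∨I₂] p1 ⊢ (p0 ∨ p1)
    [Ax] p1 ⊢ p1

Result: YES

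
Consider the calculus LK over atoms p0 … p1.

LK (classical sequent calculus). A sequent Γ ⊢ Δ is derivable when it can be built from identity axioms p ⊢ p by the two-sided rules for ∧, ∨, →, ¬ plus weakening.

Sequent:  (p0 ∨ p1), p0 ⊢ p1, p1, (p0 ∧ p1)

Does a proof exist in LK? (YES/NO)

Truth-table refutation:
  v=00: Γ:[(p0 ∨ p1)=F, p0=F] Δ:[p1=F, p1=F, (p0 ∧ p1)=F] refutes=False
  v=01: Γ:[(p0 ∨ p1)=T, p0=F] Δ:[p1=T, p1=T, (p0 ∧ p1)=F] refutes=False
  v=10: Γ:[(p0 ∨ p1)=T, p0=T] Δ:[p1=F, p1=F, (p0 ∧ p1)=F] refutes=True  ← countermodel

Result: NO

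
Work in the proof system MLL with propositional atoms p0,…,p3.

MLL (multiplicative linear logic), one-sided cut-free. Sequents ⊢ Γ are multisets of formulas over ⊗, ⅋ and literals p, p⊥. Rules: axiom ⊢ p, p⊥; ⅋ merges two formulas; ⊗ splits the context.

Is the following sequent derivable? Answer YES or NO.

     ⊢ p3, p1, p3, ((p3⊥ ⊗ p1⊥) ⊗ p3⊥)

Proof tree:
[⊗]  ⊢ p3, p1, p3, ((p3⊥ ⊗ p1⊥) ⊗ p3⊥)
  [⊗]  ⊢ p3, p1, (p3⊥ ⊗ p1⊥)
    [Ax]  ⊢ p3, p3⊥
    [Ax]  ⊢ p1, p1⊥
  [Ax]  ⊢ p3, p3⊥

Result: YES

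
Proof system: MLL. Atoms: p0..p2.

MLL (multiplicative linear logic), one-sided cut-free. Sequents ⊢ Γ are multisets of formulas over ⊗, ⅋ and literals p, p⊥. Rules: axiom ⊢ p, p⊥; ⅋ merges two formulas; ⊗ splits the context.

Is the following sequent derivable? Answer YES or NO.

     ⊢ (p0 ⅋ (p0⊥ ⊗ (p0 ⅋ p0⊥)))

Derivation trace:
[⅋]  ⊢ (p0 ⅋ (p0⊥ ⊗ (p0 ⅋ p0⊥)))
  [⊗]  ⊢ p0, (p0⊥ ⊗ (p0 ⅋ p0⊥))
    [Ax]  ⊢ p0, p0⊥
    [⅋]  ⊢ (p0 ⅋ p0⊥)
      [Ax]  ⊢ p0, p0⊥

Result: YES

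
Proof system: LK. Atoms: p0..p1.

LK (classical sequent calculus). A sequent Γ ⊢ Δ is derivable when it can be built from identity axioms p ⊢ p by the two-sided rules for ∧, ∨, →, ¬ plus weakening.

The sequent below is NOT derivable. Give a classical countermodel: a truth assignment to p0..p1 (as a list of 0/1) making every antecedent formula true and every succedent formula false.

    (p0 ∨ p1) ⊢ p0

Search for a countermodel by truth-table:
  v=00: Γ:[(p0 ∨ p1)=F] Δ:[p0=F] refutes=False
  v=01: Γ:[(p0 ∨ p1)=T] Δ:[p0=F] refutes=True  ← countermodel

Result: [0, 1]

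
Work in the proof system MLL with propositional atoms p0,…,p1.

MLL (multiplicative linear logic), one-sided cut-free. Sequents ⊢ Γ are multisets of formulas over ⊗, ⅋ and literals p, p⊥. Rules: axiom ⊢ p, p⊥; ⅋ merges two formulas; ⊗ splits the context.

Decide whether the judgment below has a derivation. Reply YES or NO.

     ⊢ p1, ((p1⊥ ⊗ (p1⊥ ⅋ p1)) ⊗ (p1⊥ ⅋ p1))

Derivation trace:
[⊗]  ⊢ p1, ((p1⊥ ⊗ (p1⊥ ⅋ p1)) ⊗ (p1⊥ ⅋ p1))
  [⊗]  ⊢ p1, (p1⊥ ⊗ (p1⊥ ⅋ p1))
    [Ax]  ⊢ p1, p1⊥
    [⅋]  ⊢ (p1⊥ ⅋ p1)
      [Ax]  ⊢ p1, p1⊥
  [⅋]  ⊢ (p1⊥ ⅋ p1)
    [Ax]  ⊢ p1, p1⊥

Result: YES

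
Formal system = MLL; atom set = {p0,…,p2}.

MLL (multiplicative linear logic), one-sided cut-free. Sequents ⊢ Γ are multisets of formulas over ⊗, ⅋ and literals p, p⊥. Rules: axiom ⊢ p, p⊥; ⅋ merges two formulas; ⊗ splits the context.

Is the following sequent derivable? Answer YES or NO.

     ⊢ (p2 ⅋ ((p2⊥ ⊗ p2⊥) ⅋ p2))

Derivation (root first):
[⅋]  ⊢ (p2 ⅋ ((p2⊥ ⊗ p2⊥) ⅋ p2))
  [⅋]  ⊢ p2, ((p2⊥ ⊗ p2⊥) ⅋ p2)
    [⊗]  ⊢ p2, p2, (p2⊥ ⊗ p2⊥)
      [Ax]  ⊢ p2, p2⊥
      [Ax]  ⊢ p2, p2⊥

Result: YES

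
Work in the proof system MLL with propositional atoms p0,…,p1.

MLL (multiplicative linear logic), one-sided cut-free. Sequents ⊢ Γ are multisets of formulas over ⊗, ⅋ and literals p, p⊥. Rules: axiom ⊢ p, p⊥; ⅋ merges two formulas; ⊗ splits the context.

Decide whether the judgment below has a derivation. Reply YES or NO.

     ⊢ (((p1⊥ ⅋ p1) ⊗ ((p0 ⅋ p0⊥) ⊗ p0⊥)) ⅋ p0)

Proof tree:
[⅋]  ⊢ (((p1⊥ ⅋ p1) ⊗ ((p0 ⅋ p0⊥) ⊗ p0⊥)) ⅋ p0)
  [⊗]  ⊢ p0, ((p1⊥ ⅋ p1) ⊗ ((p0 ⅋ p0⊥) ⊗ p0⊥))
    [⅋]  ⊢ (p1⊥ ⅋ p1)
      [Ax]  ⊢ p1, p1⊥
    [⊗]  ⊢ p0, ((p0 ⅋ p0⊥) ⊗ p0⊥)
      [⅋]  ⊢ (p0 ⅋ p0⊥)
        [Ax]  ⊢ p0, p0⊥
      [Ax]  ⊢ p0, p0⊥

Result: YES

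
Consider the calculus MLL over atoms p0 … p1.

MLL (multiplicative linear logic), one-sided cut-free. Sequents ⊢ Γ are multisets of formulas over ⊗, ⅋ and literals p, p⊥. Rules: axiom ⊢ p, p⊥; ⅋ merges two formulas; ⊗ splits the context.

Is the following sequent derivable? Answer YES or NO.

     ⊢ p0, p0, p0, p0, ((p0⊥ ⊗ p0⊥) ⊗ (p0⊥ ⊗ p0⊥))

Proof tree:
[⊗]  ⊢ p0, p0, p0, p0, ((p0⊥ ⊗ p0⊥) ⊗ (p0⊥ ⊗ p0⊥))
  [⊗]  ⊢ p0, p0, (p0⊥ ⊗ p0⊥)
    [Ax]  ⊢ p0, p0⊥
    [Ax]  ⊢ p0, p0⊥
  [⊗]  ⊢ p0, p0, (p0⊥ ⊗ p0⊥)
    [Ax]  ⊢ p0, p0⊥
    [Ax]  ⊢ p0, p0⊥

Result: YES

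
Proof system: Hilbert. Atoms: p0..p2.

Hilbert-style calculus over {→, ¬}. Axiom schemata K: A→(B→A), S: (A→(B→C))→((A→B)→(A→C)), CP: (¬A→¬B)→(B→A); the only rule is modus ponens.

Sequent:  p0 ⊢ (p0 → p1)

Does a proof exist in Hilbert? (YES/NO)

Truth-table refutation:
  v=000: Γ:[p0=F] Δ:[(p0 → p1)=T] refutes=False
  v=001: Γ:[p0=F] Δ:[(p0 → p1)=T] refutes=False
  v=010: Γ:[p0=F] Δ:[(p0 → p1)=T] refutes=False
  v=011: Γ:[p0=F] Δ:[(p0 → p1)=T] refutes=False
  v=100: Γ:[p0=T] Δ:[(p0 → p1)=F] refutes=True  ← countermodel

Result: NO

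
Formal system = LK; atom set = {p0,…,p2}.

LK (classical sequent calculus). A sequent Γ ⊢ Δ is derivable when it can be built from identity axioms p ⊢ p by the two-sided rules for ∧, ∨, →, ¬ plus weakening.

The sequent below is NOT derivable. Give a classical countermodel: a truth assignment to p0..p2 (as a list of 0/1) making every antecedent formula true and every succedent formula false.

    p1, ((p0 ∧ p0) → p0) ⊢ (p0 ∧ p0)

Truth-table refutation:
  v=000: Γ:[p1=F, ((p0 ∧ p0) → p0)=T] Δ:[(p0 ∧ p0)=F] refutes=False
  v=001: Γ:[p1=F, ((p0 ∧ p0) → p0)=T] Δ:[(p0 ∧ p0)=F] refutes=False
  v=010: Γ:[p1=T, ((p0 ∧ p0) → p0)=T] Δ:[(p0 ∧ p0)=F] refutes=True  ← countermodel

Result: [0, 1, 0]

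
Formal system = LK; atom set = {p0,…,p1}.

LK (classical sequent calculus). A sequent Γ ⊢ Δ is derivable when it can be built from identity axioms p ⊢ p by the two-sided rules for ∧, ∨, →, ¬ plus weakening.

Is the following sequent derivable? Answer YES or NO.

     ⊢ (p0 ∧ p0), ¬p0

Derivation trace:
[¬R]  ⊢ (p0 ∧ p0), ¬p0
  [∧R] p0 ⊢ (p0 ∧ p0)
    [Ax] p0 ⊢ p0
    [Ax] p0 ⊢ p0

Result: YES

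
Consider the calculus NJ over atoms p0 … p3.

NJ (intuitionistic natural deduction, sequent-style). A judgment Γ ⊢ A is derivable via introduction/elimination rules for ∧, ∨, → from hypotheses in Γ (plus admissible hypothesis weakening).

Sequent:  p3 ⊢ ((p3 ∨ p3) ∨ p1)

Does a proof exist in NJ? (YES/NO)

Proof tree:
[∨I₁] p3 ⊢ ((p3 ∨ p3) ∨ p1)
  [∨I₂] p3 ⊢ (p3 ∨ p3)
    [Ax] p3 ⊢ p3

Result: YES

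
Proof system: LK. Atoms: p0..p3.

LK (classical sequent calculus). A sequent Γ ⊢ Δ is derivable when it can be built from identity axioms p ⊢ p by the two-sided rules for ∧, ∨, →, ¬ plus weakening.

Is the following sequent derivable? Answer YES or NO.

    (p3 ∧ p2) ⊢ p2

Proof tree:
[∧L] (p3 ∧ p2) ⊢ p2
  [WL] p2, p3 ⊢ p2
    [Ax] p2 ⊢ p2

Result: YES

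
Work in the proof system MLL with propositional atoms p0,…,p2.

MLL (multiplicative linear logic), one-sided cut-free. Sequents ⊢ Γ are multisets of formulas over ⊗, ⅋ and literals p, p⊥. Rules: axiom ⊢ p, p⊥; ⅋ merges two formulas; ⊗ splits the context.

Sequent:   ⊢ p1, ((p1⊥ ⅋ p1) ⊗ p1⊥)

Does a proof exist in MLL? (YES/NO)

Derivation trace:
[⊗]  ⊢ p1, ((p1⊥ ⅋ p1) ⊗ p1⊥)
  [⅋]  ⊢ (p1⊥ ⅋ p1)
    [Ax]  ⊢ p1, p1⊥
  [Ax]  ⊢ p1, p1⊥

Result: YES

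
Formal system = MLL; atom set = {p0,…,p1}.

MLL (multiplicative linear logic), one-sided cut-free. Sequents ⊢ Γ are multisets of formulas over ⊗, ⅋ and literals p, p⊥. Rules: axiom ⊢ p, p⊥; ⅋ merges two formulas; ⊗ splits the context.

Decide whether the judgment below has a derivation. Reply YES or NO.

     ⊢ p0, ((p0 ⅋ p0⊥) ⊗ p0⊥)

Derivation trace:
[⊗]  ⊢ p0, ((p0 ⅋ p0⊥) ⊗ p0⊥)
  [⅋]  ⊢ (p0 ⅋ p0⊥)
    [Ax]  ⊢ p0, p0⊥
  [Ax]  ⊢ p0, p0⊥

Result: YES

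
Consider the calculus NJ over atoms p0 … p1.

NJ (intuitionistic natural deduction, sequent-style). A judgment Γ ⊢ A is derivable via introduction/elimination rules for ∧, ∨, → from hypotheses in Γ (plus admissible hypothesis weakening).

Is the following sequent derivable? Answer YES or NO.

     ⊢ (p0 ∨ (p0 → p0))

Derivation (root first):
[∨I₂]  ⊢ (p0 ∨ (p0 → p0))
  [→I]  ⊢ (p0 → p0)
    [Ax] p0 ⊢ p0

Result: YES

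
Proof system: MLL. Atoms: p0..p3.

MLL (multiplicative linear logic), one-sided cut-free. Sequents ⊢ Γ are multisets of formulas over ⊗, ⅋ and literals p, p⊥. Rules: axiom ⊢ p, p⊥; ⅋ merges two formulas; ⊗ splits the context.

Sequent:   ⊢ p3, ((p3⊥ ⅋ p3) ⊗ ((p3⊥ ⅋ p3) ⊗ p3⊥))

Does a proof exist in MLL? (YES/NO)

Proof tree:
[⊗]  ⊢ p3, ((p3⊥ ⅋ p3) ⊗ ((p3⊥ ⅋ p3) ⊗ p3⊥))
  [⅋]  ⊢ (p3⊥ ⅋ p3)
    [Ax]  ⊢ p3, p3⊥
  [⊗]  ⊢ p3, ((p3⊥ ⅋ p3) ⊗ p3⊥)
    [⅋]  ⊢ (p3⊥ ⅋ p3)
      [Ax]  ⊢ p3, p3⊥
    [Ax]  ⊢ p3, p3⊥

Result: YES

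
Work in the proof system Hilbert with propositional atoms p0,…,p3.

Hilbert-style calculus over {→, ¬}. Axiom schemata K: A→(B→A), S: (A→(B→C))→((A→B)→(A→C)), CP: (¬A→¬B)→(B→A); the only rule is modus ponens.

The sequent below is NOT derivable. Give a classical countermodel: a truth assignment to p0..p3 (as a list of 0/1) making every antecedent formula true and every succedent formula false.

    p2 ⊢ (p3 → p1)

Enumerate valuations to refute Γ ⊢ Δ:
  v=0000: Γ:[p2=F] Δ:[(p3 → p1)=T] refutes=False
  v=0001: Γ:[p2=F] Δ:[(p3 → p1)=F] refutes=False
  v=0010: Γ:[p2=T] Δ:[(p3 → p1)=T] refutes=False
  v=0011: Γ:[p2=T] Δ:[(p3 → p1)=F] refutes=True  ← countermodel

Result: [0, 0, 1, 1]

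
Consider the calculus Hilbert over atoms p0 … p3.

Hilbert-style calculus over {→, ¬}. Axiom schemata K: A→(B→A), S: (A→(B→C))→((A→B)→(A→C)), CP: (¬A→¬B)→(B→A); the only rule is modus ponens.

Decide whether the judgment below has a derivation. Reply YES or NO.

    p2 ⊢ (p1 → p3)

Search for a countermodel by truth-table:
  v=0000: Γ:[p2=F] Δ:[(p1 → p3)=T] refutes=False
  v=0001: Γ:[p2=F] Δ:[(p1 → p3)=T] refutes=False
  v=0010: Γ:[p2=T] Δ:[(p1 → p3)=T] refutes=False
  v=0011: Γ:[p2=T] Δ:[(p1 → p3)=T] refutes=False
  v=0100: Γ:[p2=F] Δ:[(p1 → p3)=F] refutes=False
  v=0101: Γ:[p2=F] Δ:[(p1 → p3)=T] refutes=False
  v=0110: Γ:[p2=T] Δ:[(p1 → p3)=F] refutes=True  ← countermodel

Result: NO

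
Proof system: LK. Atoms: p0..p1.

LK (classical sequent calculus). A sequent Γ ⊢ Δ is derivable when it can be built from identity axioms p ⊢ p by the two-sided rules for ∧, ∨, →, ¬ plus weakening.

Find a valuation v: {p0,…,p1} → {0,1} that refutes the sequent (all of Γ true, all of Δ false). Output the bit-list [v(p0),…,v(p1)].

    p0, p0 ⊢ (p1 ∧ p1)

Search for a countermodel by truth-table:
  v=00: Γ:[p0=F, p0=F] Δ:[(p1 ∧ p1)=F] refutes=False
  v=01: Γ:[p0=F, p0=F] Δ:[(p1 ∧ p1)=T] refutes=False
  v=10: Γ:[p0=T, p0=T] Δ:[(p1 ∧ p1)=F] refutes=True  ← countermodel

Result: [1, 0]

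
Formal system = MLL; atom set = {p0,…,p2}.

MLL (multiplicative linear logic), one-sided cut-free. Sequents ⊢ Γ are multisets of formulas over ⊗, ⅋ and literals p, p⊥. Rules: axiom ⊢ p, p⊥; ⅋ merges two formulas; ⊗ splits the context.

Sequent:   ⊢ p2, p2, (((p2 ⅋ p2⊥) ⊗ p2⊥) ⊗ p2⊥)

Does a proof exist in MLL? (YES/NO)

Derivation trace:
[⊗]  ⊢ p2, p2, (((p2 ⅋ p2⊥) ⊗ p2⊥) ⊗ p2⊥)
  [⊗]  ⊢ p2, ((p2 ⅋ p2⊥) ⊗ p2⊥)
    [⅋]  ⊢ (p2 ⅋ p2⊥)
      [Ax]  ⊢ p2, p2⊥
    [Ax]  ⊢ p2, p2⊥
  [Ax]  ⊢ p2, p2⊥

Result: YES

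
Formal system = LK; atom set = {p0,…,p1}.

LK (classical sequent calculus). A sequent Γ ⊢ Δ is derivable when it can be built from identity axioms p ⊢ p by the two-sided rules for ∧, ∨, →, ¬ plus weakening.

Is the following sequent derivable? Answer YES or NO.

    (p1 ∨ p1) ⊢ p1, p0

Derivation trace:
[WR] (p1 ∨ p1) ⊢ p1, p0
  [∨L] (p1 ∨ p1) ⊢ p1
    [Ax] p1 ⊢ p1
    [Ax] p1 ⊢ p1

Result: YES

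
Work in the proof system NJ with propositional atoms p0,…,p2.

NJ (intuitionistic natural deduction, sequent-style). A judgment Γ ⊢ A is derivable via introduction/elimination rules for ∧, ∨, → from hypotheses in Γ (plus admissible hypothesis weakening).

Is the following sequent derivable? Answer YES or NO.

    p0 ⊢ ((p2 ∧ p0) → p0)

Derivation trace:
[→I] p0 ⊢ ((p2 ∧ p0) → p0)
  [→E] (p2 ∧ p0), p0 ⊢ p0
    [→I]  ⊢ (p0 → p0)
      [Ax] p0 ⊢ p0
    [Wk] p0, (p2 ∧ p0) ⊢ p0
      [Ax] p0 ⊢ p0

Result: YES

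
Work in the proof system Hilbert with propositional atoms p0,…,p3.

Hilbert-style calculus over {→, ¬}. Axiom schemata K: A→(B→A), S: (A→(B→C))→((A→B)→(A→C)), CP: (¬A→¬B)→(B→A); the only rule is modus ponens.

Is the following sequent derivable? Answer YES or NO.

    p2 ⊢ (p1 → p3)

Enumerate valuations to refute Γ ⊢ Δ:
  v=0000: Γ:[p2=F] Δ:[(p1 → p3)=T] refutes=False
  v=0001: Γ:[p2=F] Δ:[(p1 → p3)=T] refutes=False
  v=0010: Γ:[p2=T] Δ:[(p1 → p3)=T] refutes=False
  v=0011: Γ:[p2=T] Δ:[(p1 → p3)=T] refutes=False
  v=0100: Γ:[p2=F] Δ:[(p1 → p3)=F] refutes=False
  v=0101: Γ:[p2=F] Δ:[(p1 → p3)=T] refutes=False
  v=0110: Γ:[p2=T] Δ:[(p1 → p3)=F] refutes=True  ← countermodel

Result: NO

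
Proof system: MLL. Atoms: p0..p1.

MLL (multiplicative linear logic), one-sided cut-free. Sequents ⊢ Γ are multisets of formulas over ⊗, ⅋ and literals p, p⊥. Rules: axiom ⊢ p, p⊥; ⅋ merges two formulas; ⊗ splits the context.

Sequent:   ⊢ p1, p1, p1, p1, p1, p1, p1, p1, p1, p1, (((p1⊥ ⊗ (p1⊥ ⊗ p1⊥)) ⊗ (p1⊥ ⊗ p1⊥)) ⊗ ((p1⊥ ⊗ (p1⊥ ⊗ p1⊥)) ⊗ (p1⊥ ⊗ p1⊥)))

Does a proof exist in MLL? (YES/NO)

Proof tree:
[⊗]  ⊢ p1, p1, p1, p1, p1, p1, p1, p1, p1, p1, (((p1⊥ ⊗ (p1⊥ ⊗ p1⊥)) ⊗ (p1⊥ ⊗ p1⊥)) ⊗ ((p1⊥ ⊗ (p1⊥ ⊗ p1⊥)) ⊗ (p1⊥ ⊗ p1⊥)))
  [⊗]  ⊢ p1, p1, p1, p1, p1, ((p1⊥ ⊗ (p1⊥ ⊗ p1⊥)) ⊗ (p1⊥ ⊗ p1⊥))
    [⊗]  ⊢ p1, p1, p1, (p1⊥ ⊗ (p1⊥ ⊗ p1⊥))
      [Ax]  ⊢ p1, p1⊥
      [⊗]  ⊢ p1, p1, (p1⊥ ⊗ p1⊥)
        [Ax]  ⊢ p1, p1⊥
        [Ax]  ⊢ p1, p1⊥
    [⊗]  ⊢ p1, p1, (p1⊥ ⊗ p1⊥)
      [Ax]  ⊢ p1, p1⊥
      [Ax]  ⊢ p1, p1⊥
  [⊗]  ⊢ p1, p1, p1, p1, p1, ((p1⊥ ⊗ (p1⊥ ⊗ p1⊥)) ⊗ (p1⊥ ⊗ p1⊥))
    [⊗]  ⊢ p1, p1, p1, (p1⊥ ⊗ (p1⊥ ⊗ p1⊥))
      [Ax]  ⊢ p1, p1⊥
      [⊗]  ⊢ p1, p1, (p1⊥ ⊗ p1⊥)
        [Ax]  ⊢ p1, p1⊥
        [Ax]  ⊢ p1, p1⊥
    [⊗]  ⊢ p1, p1, (p1⊥ ⊗ p1⊥)
      [Ax]  ⊢ p1, p1⊥
      [Ax]  ⊢ p1, p1⊥

Result: YES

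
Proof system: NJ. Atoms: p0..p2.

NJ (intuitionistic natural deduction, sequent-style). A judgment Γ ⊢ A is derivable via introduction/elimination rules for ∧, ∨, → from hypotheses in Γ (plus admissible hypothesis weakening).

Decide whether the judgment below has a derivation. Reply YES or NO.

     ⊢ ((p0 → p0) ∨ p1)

Derivation (root first):
[∨I₁]  ⊢ ((p0 → p0) ∨ p1)
  [→I]  ⊢ (p0 → p0)
    [Ax] p0 ⊢ p0

Result: YES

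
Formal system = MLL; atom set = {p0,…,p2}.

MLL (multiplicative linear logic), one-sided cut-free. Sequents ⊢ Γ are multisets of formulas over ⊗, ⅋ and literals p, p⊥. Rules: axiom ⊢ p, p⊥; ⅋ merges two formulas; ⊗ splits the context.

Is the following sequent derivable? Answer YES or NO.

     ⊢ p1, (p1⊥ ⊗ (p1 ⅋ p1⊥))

Derivation (root first):
[⊗]  ⊢ p1, (p1⊥ ⊗ (p1 ⅋ p1⊥))
  [Ax]  ⊢ p1, p1⊥
  [⅋]  ⊢ (p1 ⅋ p1⊥)
    [Ax]  ⊢ p1, p1⊥

Result: YES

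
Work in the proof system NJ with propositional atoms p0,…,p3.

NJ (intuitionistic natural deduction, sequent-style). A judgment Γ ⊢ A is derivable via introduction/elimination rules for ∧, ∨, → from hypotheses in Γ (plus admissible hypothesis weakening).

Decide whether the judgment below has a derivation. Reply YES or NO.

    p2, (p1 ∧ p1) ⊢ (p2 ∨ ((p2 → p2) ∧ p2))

Derivation trace:
[∨I₂] p2, (p1 ∧ p1) ⊢ (p2 ∨ ((p2 → p2) ∧ p2))
  [∧I] p2, (p1 ∧ p1) ⊢ ((p2 → p2) ∧ p2)
    [→I]  ⊢ (p2 → p2)
      [Ax] p2 ⊢ p2
    [Wk] p2, (p1 ∧ p1) ⊢ p2
      [Ax] p2 ⊢ p2

Result: YES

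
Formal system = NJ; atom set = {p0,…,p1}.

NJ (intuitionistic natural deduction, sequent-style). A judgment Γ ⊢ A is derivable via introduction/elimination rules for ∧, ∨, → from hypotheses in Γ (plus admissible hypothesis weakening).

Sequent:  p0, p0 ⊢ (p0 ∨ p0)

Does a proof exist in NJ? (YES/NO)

Derivation trace:
[∨I₂] p0, p0 ⊢ (p0 ∨ p0)
  [Wk] p0, p0 ⊢ p0
    [Ax] p0 ⊢ p0

Result: YES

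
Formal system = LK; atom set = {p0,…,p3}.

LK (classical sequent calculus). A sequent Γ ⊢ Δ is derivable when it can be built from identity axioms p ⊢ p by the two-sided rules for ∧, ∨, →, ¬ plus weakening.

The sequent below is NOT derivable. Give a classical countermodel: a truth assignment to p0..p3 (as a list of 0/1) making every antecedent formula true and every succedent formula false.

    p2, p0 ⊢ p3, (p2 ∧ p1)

Search for a countermodel by truth-table:
  v=0000: Γ:[p2=F, p0=F] Δ:[p3=F, (p2 ∧ p1)=F] refutes=False
  v=0001: Γ:[p2=F, p0=F] Δ:[p3=T, (p2 ∧ p1)=F] refutes=False
  v=0010: Γ:[p2=T, p0=F] Δ:[p3=F, (p2 ∧ p1)=F] refutes=False
  v=0011: Γ:[p2=T, p0=F] Δ:[p3=T, (p2 ∧ p1)=F] refutes=False
  v=0100: Γ:[p2=F, p0=F] Δ:[p3=F, (p2 ∧ p1)=F] refutes=False
  v=0101: Γ:[p2=F, p0=F] Δ:[p3=T, (p2 ∧ p1)=F] refutes=False
  v=0110: Γ:[p2=T, p0=F] Δ:[p3=F, (p2 ∧ p1)=T] refutes=False
  v=0111: Γ:[p2=T, p0=F] Δ:[p3=T, (p2 ∧ p1)=T] refutes=False
  v=1000: Γ:[p2=F, p0=T] Δ:[p3=F, (p2 ∧ p1)=F] refutes=False
  v=1001: Γ:[p2=F, p0=T] Δ:[p3=T, (p2 ∧ p1)=F] refutes=False
  v=1010: Γ:[p2=T, p0=T] Δ:[p3=F, (p2 ∧ p1)=F] refutes=True  ← countermodel

Result: [1, 0, 1, 0]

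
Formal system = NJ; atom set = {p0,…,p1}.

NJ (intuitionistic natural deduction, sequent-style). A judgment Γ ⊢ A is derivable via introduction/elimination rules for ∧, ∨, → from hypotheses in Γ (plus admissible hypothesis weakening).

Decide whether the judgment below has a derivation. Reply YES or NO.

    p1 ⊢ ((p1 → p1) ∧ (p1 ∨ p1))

Derivation trace:
[∧I] p1 ⊢ ((p1 → p1) ∧ (p1 ∨ p1))
  [→I]  ⊢ (p1 → p1)
    [Ax] p1 ⊢ p1
  [∨I₂] p1 ⊢ (p1 ∨ p1)
    [Ax] p1 ⊢ p1

Result: YES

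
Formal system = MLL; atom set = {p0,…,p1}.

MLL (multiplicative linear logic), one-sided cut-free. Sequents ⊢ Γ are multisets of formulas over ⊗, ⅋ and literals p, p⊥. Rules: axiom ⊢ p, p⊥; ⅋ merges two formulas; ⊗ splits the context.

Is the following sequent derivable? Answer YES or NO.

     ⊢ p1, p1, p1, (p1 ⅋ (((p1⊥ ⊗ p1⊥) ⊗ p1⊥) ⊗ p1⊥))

Derivation trace:
[⅋]  ⊢ p1, p1, p1, (p1 ⅋ (((p1⊥ ⊗ p1⊥) ⊗ p1⊥) ⊗ p1⊥))
  [⊗]  ⊢ p1, p1, p1, p1, (((p1⊥ ⊗ p1⊥) ⊗ p1⊥) ⊗ p1⊥)
    [⊗]  ⊢ p1, p1, p1, ((p1⊥ ⊗ p1⊥) ⊗ p1⊥)
      [⊗]  ⊢ p1, p1, (p1⊥ ⊗ p1⊥)
        [Ax]  ⊢ p1, p1⊥
        [Ax]  ⊢ p1, p1⊥
      [Ax]  ⊢ p1, p1⊥
    [Ax]  ⊢ p1, p1⊥

Result: YES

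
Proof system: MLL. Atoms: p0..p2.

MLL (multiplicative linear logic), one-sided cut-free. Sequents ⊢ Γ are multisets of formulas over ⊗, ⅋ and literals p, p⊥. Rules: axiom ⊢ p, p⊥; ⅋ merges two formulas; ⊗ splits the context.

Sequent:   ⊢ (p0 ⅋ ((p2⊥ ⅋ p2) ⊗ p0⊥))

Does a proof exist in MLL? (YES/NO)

Proof tree:
[⅋]  ⊢ (p0 ⅋ ((p2⊥ ⅋ p2) ⊗ p0⊥))
  [⊗]  ⊢ p0, ((p2⊥ ⅋ p2) ⊗ p0⊥)
    [⅋]  ⊢ (p2⊥ ⅋ p2)
      [Ax]  ⊢ p2, p2⊥
    [Ax]  ⊢ p0, p0⊥

Result: YES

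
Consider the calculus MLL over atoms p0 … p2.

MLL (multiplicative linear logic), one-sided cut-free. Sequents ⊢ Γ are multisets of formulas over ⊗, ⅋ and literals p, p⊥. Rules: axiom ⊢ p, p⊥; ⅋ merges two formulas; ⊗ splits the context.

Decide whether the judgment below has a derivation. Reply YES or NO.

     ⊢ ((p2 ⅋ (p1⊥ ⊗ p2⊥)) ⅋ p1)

Derivation trace:
[⅋]  ⊢ ((p2 ⅋ (p1⊥ ⊗ p2⊥)) ⅋ p1)
  [⅋]  ⊢ p1, (p2 ⅋ (p1⊥ ⊗ p2⊥))
    [⊗]  ⊢ p1, p2, (p1⊥ ⊗ p2⊥)
      [Ax]  ⊢ p1, p1⊥
      [Ax]  ⊢ p2, p2⊥

Result: YES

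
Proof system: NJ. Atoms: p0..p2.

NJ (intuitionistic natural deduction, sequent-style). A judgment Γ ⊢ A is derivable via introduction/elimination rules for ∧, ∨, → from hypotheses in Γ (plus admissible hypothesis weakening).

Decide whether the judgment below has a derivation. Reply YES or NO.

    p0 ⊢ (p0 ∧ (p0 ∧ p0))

Derivation (root first):
[∧I] p0 ⊢ (p0 ∧ (p0 ∧ p0))
  [Ax] p0 ⊢ p0
  [∧I] p0 ⊢ (p0 ∧ p0)
    [Ax] p0 ⊢ p0
    [Ax] p0 ⊢ p0

Result: YES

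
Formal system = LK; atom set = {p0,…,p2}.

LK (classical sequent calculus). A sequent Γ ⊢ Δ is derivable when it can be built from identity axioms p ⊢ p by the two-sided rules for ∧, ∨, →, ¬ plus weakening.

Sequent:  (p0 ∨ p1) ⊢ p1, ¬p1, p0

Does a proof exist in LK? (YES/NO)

Derivation trace:
[∨L] (p0 ∨ p1) ⊢ p1, ¬p1, p0
  [WL] p0 ⊢ p1, p0, ¬p1
    [¬R]  ⊢ p1, p0, ¬p1
      [WR] p1 ⊢ p1, p0
        [Ax] p1 ⊢ p1
  [WR] p1 ⊢ p1, p0
    [Ax] p1 ⊢ p1

Result: YES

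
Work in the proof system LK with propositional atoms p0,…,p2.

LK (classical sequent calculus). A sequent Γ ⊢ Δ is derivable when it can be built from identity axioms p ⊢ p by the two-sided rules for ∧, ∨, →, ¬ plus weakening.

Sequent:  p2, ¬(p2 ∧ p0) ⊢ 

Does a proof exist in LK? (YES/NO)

Search for a countermodel by truth-table:
  v=000: Γ:[p2=F, ¬(p2 ∧ p0)=T] Δ:[] refutes=False
  v=001: Γ:[p2=T, ¬(p2 ∧ p0)=T] Δ:[] refutes=True  ← countermodel

Result: NO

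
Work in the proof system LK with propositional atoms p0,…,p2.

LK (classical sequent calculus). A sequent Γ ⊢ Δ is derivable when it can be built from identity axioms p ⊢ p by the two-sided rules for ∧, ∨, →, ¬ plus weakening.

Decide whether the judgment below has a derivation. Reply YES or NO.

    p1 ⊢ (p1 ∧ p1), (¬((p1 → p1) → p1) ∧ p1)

Derivation trace:
[∧R] p1 ⊢ (p1 ∧ p1), (¬((p1 → p1) → p1) ∧ p1)
  [¬R]  ⊢ (p1 ∧ p1), ¬((p1 → p1) → p1)
    [→L] ((p1 → p1) → p1) ⊢ (p1 ∧ p1)
      [→R]  ⊢ (p1 → p1)
        [Ax] p1 ⊢ p1
      [∧R] p1 ⊢ (p1 ∧ p1)
        [Ax] p1 ⊢ p1
        [Ax] p1 ⊢ p1
  [Ax] p1 ⊢ p1

Result: YES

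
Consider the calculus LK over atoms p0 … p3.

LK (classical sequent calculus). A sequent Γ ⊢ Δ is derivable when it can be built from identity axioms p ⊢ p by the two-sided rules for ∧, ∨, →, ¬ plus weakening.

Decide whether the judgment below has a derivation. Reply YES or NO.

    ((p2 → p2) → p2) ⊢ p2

Proof tree:
[→L] ((p2 → p2) → p2) ⊢ p2
  [→R]  ⊢ (p2 → p2)
    [Ax] p2 ⊢ p2
  [Ax] p2 ⊢ p2

Result: YES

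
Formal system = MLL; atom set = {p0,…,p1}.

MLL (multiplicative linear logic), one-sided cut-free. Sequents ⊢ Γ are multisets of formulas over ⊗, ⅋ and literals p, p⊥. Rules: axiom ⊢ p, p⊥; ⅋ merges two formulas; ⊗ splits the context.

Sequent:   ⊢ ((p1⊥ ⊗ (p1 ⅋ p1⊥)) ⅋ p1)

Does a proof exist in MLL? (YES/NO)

Proof tree:
[⅋]  ⊢ ((p1⊥ ⊗ (p1 ⅋ p1⊥)) ⅋ p1)
  [⊗]  ⊢ p1, (p1⊥ ⊗ (p1 ⅋ p1⊥))
    [Ax]  ⊢ p1, p1⊥
    [⅋]  ⊢ (p1 ⅋ p1⊥)
      [Ax]  ⊢ p1, p1⊥

Result: YES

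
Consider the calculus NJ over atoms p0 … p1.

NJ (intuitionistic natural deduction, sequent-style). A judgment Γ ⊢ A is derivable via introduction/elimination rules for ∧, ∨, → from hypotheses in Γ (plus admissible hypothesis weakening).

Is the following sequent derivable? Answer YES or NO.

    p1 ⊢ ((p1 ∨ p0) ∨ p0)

Derivation trace:
[∨I₁] p1 ⊢ ((p1 ∨ p0) ∨ p0)
  [∨I₁] p1 ⊢ (p1 ∨ p0)
    [Ax] p1 ⊢ p1

Result: YES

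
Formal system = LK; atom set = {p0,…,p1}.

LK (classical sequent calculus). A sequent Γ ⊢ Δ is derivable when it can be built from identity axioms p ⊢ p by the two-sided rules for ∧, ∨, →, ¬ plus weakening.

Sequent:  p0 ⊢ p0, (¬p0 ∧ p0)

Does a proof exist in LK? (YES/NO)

Proof tree:
[∧R] p0 ⊢ p0, (¬p0 ∧ p0)
  [¬R]  ⊢ p0, ¬p0
    [Ax] p0 ⊢ p0
  [Ax] p0 ⊢ p0

Result: YES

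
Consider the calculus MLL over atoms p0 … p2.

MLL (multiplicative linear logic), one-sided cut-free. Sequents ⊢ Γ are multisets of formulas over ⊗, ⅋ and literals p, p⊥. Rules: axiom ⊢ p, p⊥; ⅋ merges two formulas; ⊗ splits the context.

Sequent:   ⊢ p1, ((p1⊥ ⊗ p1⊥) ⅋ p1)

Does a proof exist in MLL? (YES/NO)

Derivation (root first):
[⅋]  ⊢ p1, ((p1⊥ ⊗ p1⊥) ⅋ p1)
  [⊗]  ⊢ p1, p1, (p1⊥ ⊗ p1⊥)
    [Ax]  ⊢ p1, p1⊥
    [Ax]  ⊢ p1, p1⊥

Result: YES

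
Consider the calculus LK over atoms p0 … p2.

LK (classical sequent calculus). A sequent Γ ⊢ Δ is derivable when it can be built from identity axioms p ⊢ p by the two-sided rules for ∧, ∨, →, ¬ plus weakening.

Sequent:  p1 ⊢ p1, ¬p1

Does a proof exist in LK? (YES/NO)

Derivation trace:
[¬R] p1 ⊢ p1, ¬p1
  [WL] p1, p1 ⊢ p1
    [Ax] p1 ⊢ p1

Result: YES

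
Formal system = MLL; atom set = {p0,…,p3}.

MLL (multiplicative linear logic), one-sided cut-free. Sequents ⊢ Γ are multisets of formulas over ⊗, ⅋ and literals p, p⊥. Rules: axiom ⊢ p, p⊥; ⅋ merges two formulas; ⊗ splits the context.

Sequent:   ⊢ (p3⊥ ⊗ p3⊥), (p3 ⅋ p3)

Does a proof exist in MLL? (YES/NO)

Proof tree:
[⅋]  ⊢ (p3⊥ ⊗ p3⊥), (p3 ⅋ p3)
  [⊗]  ⊢ p3, p3, (p3⊥ ⊗ p3⊥)
    [Ax]  ⊢ p3, p3⊥
    [Ax]  ⊢ p3, p3⊥

Result: YES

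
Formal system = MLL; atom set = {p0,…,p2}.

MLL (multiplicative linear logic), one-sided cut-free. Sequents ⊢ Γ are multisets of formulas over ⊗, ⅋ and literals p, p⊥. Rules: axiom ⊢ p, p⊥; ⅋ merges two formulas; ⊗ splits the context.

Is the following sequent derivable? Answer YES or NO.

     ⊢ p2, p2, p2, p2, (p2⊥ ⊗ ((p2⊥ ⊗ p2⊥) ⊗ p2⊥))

Derivation trace:
[⊗]  ⊢ p2, p2, p2, p2, (p2⊥ ⊗ ((p2⊥ ⊗ p2⊥) ⊗ p2⊥))
  [Ax]  ⊢ p2, p2⊥
  [⊗]  ⊢ p2, p2, p2, ((p2⊥ ⊗ p2⊥) ⊗ p2⊥)
    [⊗]  ⊢ p2, p2, (p2⊥ ⊗ p2⊥)
      [Ax]  ⊢ p2, p2⊥
      [Ax]  ⊢ p2, p2⊥
    [Ax]  ⊢ p2, p2⊥

Result: YES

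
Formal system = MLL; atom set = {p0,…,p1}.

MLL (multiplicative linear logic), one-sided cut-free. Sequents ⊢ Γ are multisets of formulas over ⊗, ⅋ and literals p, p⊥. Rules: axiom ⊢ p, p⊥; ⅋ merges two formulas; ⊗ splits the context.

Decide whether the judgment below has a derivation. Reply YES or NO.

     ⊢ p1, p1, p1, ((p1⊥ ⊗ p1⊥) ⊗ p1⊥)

Derivation trace:
[⊗]  ⊢ p1, p1, p1, ((p1⊥ ⊗ p1⊥) ⊗ p1⊥)
  [⊗]  ⊢ p1, p1, (p1⊥ ⊗ p1⊥)
    [Ax]  ⊢ p1, p1⊥
    [Ax]  ⊢ p1, p1⊥
  [Ax]  ⊢ p1, p1⊥

Result: YES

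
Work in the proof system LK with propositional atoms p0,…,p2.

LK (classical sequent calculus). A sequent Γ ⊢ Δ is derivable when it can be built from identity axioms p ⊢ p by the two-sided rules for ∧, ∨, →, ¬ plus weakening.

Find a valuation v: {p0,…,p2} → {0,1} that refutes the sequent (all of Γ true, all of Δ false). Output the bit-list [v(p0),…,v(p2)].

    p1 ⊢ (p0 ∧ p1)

Enumerate valuations to refute Γ ⊢ Δ:
  v=000: Γ:[p1=F] Δ:[(p0 ∧ p1)=F] refutes=False
  v=001: Γ:[p1=F] Δ:[(p0 ∧ p1)=F] refutes=False
  v=010: Γ:[p1=T] Δ:[(p0 ∧ p1)=F] refutes=True  ← countermodel

Result: [0, 1, 0]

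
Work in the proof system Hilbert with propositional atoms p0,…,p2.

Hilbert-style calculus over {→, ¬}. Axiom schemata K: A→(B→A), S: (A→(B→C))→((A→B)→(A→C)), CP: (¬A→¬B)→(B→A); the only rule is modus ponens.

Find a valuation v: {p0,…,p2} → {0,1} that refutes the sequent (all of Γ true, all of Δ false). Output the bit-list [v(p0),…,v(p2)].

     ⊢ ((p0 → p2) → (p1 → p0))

Enumerate valuations to refute Γ ⊢ Δ:
  v=000: Γ:[] Δ:[((p0 → p2) → (p1 → p0))=T] refutes=False
  v=001: Γ:[] Δ:[((p0 → p2) → (p1 → p0))=T] refutes=False
  v=010: Γ:[] Δ:[((p0 → p2) → (p1 → p0))=F] refutes=True  ← countermodel

Result: [0, 1, 0]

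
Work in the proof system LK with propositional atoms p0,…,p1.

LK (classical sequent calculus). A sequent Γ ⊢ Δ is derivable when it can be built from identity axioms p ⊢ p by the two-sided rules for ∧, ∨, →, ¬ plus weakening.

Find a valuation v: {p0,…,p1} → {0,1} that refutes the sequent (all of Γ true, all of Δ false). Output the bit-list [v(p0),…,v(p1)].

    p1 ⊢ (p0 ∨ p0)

Truth-table refutation:
  v=00: Γ:[p1=F] Δ:[(p0 ∨ p0)=F] refutes=False
  v=01: Γ:[p1=T] Δ:[(p0 ∨ p0)=F] refutes=True  ← countermodel

Result: [0, 1]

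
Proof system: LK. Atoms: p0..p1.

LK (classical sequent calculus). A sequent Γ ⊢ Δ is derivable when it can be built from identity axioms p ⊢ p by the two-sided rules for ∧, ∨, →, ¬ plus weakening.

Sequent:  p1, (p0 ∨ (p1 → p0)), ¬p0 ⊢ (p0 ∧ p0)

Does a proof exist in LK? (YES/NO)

Derivation (root first):
[¬L] p1, (p0 ∨ (p1 → p0)), ¬p0 ⊢ (p0 ∧ p0)
  [∨L] p1, (p0 ∨ (p1 → p0)) ⊢ (p0 ∧ p0), p0
    [∧R] p0 ⊢ (p0 ∧ p0)
      [Ax] p0 ⊢ p0
      [Ax] p0 ⊢ p0
    [→L] p1, (p1 → p0) ⊢ p0
      [Ax] p1 ⊢ p1
      [Ax] p0 ⊢ p0

Result: YES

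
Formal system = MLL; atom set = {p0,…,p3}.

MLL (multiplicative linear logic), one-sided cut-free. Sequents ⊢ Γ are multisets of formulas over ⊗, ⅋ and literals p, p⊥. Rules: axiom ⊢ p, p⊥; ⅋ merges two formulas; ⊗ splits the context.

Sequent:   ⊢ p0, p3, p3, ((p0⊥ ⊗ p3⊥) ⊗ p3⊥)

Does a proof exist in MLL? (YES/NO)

Derivation trace:
[⊗]  ⊢ p0, p3, p3, ((p0⊥ ⊗ p3⊥) ⊗ p3⊥)
  [⊗]  ⊢ p0, p3, (p0⊥ ⊗ p3⊥)
    [Ax]  ⊢ p0, p0⊥
    [Ax]  ⊢ p3, p3⊥
  [Ax]  ⊢ p3, p3⊥

Result: YES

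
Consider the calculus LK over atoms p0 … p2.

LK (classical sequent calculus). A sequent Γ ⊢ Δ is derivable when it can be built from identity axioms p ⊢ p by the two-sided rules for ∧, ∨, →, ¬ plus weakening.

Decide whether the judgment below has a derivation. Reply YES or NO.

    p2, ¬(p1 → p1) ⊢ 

Derivation (root first):
[¬L] p2, ¬(p1 → p1) ⊢ 
  [WL] p2 ⊢ (p1 → p1)
    [→R]  ⊢ (p1 → p1)
      [Ax] p1 ⊢ p1

Result: YES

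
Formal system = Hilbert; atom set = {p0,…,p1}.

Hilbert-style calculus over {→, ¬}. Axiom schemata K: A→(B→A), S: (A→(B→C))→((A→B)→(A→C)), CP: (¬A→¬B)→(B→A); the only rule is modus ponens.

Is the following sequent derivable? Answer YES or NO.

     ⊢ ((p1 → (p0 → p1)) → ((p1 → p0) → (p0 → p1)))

Search for a countermodel by truth-table:
  v=00: Γ:[] Δ:[((p1 → (p0 → p1)) → ((p1 → p0) → (p0 → p1)))=T] refutes=False
  v=01: Γ:[] Δ:[((p1 → (p0 → p1)) → ((p1 → p0) → (p0 → p1)))=T] refutes=False
  v=10: Γ:[] Δ:[((p1 → (p0 → p1)) → ((p1 → p0) → (p0 → p1)))=F] refutes=True  ← countermodel

Result: NO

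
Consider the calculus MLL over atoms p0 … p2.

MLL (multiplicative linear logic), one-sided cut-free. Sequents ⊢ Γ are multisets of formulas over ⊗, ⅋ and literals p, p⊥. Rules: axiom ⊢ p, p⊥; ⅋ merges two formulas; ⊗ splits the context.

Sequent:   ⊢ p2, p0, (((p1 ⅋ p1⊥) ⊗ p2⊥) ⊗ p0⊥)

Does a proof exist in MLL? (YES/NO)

Derivation (root first):
[⊗]  ⊢ p2, p0, (((p1 ⅋ p1⊥) ⊗ p2⊥) ⊗ p0⊥)
  [⊗]  ⊢ p2, ((p1 ⅋ p1⊥) ⊗ p2⊥)
    [⅋]  ⊢ (p1 ⅋ p1⊥)
      [Ax]  ⊢ p1, p1⊥
    [Ax]  ⊢ p2, p2⊥
  [Ax]  ⊢ p0, p0⊥

Result: YES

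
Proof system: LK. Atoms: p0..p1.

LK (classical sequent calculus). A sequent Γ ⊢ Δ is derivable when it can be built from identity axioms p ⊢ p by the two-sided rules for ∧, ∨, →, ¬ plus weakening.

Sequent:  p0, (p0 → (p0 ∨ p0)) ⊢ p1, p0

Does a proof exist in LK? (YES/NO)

Derivation trace:
[→L] p0, (p0 → (p0 ∨ p0)) ⊢ p1, p0
  [Ax] p0 ⊢ p0
  [∨L] (p0 ∨ p0) ⊢ p1, p0
    [WR] p0 ⊢ p0, p1
      [Ax] p0 ⊢ p0
    [WR] p0 ⊢ p0, p1
      [Ax] p0 ⊢ p0

Result: YES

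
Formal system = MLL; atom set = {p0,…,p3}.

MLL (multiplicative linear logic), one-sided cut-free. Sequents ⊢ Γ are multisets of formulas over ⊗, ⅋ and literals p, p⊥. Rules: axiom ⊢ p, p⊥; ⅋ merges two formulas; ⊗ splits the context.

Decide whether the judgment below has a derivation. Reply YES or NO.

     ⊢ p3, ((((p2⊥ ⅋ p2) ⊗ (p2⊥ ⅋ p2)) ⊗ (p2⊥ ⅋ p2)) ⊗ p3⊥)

Derivation (root first):
[⊗]  ⊢ p3, ((((p2⊥ ⅋ p2) ⊗ (p2⊥ ⅋ p2)) ⊗ (p2⊥ ⅋ p2)) ⊗ p3⊥)
  [⊗]  ⊢ (((p2⊥ ⅋ p2) ⊗ (p2⊥ ⅋ p2)) ⊗ (p2⊥ ⅋ p2))
    [⊗]  ⊢ ((p2⊥ ⅋ p2) ⊗ (p2⊥ ⅋ p2))
      [⅋]  ⊢ (p2⊥ ⅋ p2)
        [Ax]  ⊢ p2, p2⊥
      [⅋]  ⊢ (p2⊥ ⅋ p2)
        [Ax]  ⊢ p2, p2⊥
    [⅋]  ⊢ (p2⊥ ⅋ p2)
      [Ax]  ⊢ p2, p2⊥
  [Ax]  ⊢ p3, p3⊥

Result: YES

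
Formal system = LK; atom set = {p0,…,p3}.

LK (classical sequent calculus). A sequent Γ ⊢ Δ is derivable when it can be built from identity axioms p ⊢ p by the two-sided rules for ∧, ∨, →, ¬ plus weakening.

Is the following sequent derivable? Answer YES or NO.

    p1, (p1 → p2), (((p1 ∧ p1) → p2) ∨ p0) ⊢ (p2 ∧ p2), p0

Proof tree:
[∨L] p1, (p1 → p2), (((p1 ∧ p1) → p2) ∨ p0) ⊢ (p2 ∧ p2), p0
  [∧R] p1, (p1 → p2), ((p1 ∧ p1) → p2) ⊢ (p2 ∧ p2)
    [→L] p1, (p1 → p2) ⊢ p2
      [Ax] p1 ⊢ p1
      [Ax] p2 ⊢ p2
    [→L] p1, ((p1 ∧ p1) → p2) ⊢ p2
      [∧R] p1 ⊢ (p1 ∧ p1)
        [Ax] p1 ⊢ p1
        [Ax] p1 ⊢ p1
      [Ax] p2 ⊢ p2
  [Ax] p0 ⊢ p0

Result: YES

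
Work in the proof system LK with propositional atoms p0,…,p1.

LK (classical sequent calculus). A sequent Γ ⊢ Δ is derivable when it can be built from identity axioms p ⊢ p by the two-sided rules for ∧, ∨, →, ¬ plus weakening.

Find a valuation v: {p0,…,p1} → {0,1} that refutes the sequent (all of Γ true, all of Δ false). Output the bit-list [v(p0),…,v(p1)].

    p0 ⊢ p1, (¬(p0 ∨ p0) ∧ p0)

Enumerate valuations to refute Γ ⊢ Δ:
  v=00: Γ:[p0=F] Δ:[p1=F, (¬(p0 ∨ p0) ∧ p0)=F] refutes=False
  v=01: Γ:[p0=F] Δ:[p1=T, (¬(p0 ∨ p0) ∧ p0)=F] refutes=False
  v=10: Γ:[p0=T] Δ:[p1=F, (¬(p0 ∨ p0) ∧ p0)=F] refutes=True  ← countermodel

Result: [1, 0]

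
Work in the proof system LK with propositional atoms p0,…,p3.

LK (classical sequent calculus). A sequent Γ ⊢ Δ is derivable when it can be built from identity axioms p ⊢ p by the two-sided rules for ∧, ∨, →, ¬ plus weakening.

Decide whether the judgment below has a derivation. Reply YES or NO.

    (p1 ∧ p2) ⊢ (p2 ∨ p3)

Derivation trace:
[∨R] (p1 ∧ p2) ⊢ (p2 ∨ p3)
  [∧L] (p1 ∧ p2) ⊢ p2, p3
    [WR] p2, p1 ⊢ p2, p3
      [WL] p2, p1 ⊢ p2
        [Ax] p2 ⊢ p2

Result: YES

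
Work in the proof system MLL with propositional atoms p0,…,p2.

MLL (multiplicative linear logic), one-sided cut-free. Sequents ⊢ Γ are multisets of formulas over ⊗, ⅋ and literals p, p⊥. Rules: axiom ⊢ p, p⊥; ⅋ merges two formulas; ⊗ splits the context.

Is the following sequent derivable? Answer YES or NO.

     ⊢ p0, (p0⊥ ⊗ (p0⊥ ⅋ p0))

Derivation (root first):
[⊗]  ⊢ p0, (p0⊥ ⊗ (p0⊥ ⅋ p0))
  [Ax]  ⊢ p0, p0⊥
  [⅋]  ⊢ (p0⊥ ⅋ p0)
    [Ax]  ⊢ p0, p0⊥

Result: YES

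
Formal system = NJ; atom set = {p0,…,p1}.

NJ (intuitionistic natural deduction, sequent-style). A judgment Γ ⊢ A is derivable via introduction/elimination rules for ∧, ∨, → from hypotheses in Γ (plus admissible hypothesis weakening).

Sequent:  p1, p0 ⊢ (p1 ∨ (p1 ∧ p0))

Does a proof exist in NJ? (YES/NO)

Proof tree:
[∨I₂] p1, p0 ⊢ (p1 ∨ (p1 ∧ p0))
  [∧I] p1, p0 ⊢ (p1 ∧ p0)
    [Ax] p1 ⊢ p1
    [Ax] p0 ⊢ p0

Result: YES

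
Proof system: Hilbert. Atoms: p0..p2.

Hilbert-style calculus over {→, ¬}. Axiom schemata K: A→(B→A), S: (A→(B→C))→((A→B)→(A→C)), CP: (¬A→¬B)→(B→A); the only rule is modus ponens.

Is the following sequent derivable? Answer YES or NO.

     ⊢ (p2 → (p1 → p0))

Search for a countermodel by truth-table:
  v=000: Γ:[] Δ:[(p2 → (p1 → p0))=T] refutes=False
  v=001: Γ:[] Δ:[(p2 → (p1 → p0))=T] refutes=False
  v=010: Γ:[] Δ:[(p2 → (p1 → p0))=T] refutes=False
  v=011: Γ:[] Δ:[(p2 → (p1 → p0))=F] refutes=True  ← countermodel

Result: NO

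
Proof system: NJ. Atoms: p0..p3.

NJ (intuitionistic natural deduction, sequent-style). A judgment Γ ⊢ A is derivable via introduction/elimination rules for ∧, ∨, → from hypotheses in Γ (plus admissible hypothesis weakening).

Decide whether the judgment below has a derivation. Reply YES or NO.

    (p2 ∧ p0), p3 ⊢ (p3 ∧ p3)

Derivation trace:
[∧I] (p2 ∧ p0), p3 ⊢ (p3 ∧ p3)
  [Ax] p3 ⊢ p3
  [Wk] p3, (p2 ∧ p0) ⊢ p3
    [Ax] p3 ⊢ p3

Result: YES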